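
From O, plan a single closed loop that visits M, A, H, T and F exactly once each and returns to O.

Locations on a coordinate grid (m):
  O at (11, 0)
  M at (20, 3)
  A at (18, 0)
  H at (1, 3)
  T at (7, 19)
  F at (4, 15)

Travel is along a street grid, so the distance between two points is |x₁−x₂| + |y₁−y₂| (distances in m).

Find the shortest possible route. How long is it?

Minimum total distance: 76 m.

O → M → A → H → T → F → O: 12+5+20+22+7+22 = 88
O → M → A → H → F → T → O: 12+5+20+15+7+23 = 82
O → M → A → T → H → F → O: 12+5+30+22+15+22 = 106
O → M → A → T → F → H → O: 12+5+30+7+15+13 = 82
O → M → A → F → H → T → O: 12+5+29+15+22+23 = 106
O → M → A → F → T → H → O: 12+5+29+7+22+13 = 88
O → M → H → A → T → F → O: 12+19+20+30+7+22 = 110
O → M → H → A → F → T → O: 12+19+20+29+7+23 = 110
O → M → H → T → A → F → O: 12+19+22+30+29+22 = 134
O → M → H → T → F → A → O: 12+19+22+7+29+7 = 96
O → M → H → F → A → T → O: 12+19+15+29+30+23 = 128
O → M → H → F → T → A → O: 12+19+15+7+30+7 = 90
O → M → T → A → H → F → O: 12+29+30+20+15+22 = 128
O → M → T → A → F → H → O: 12+29+30+29+15+13 = 128
… (46 more)
O → A → M → H → F → T → O: 7+5+19+15+7+23 = 76  ← best
The minimum is 76.
One optimal route: O → A → M → H → F → T → O (or its reverse).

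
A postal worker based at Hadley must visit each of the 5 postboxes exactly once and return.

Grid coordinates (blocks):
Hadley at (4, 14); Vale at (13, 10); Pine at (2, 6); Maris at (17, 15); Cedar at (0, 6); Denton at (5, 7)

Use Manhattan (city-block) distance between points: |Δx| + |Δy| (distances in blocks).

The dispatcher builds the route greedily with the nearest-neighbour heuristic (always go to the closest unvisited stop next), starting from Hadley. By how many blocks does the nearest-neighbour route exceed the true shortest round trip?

Excess over optimum: 2 blocks.

Hadley: Denton=8, Pine=10, Cedar=12, Vale=13, Maris=14 ⇒ Denton
Denton: Pine=4, Cedar=6, Vale=11, Maris=20 ⇒ Pine
Pine: Cedar=2, Vale=15, Maris=24 ⇒ Cedar
Cedar: Vale=17, Maris=26 ⇒ Vale
Vale: Maris=9 ⇒ Maris
NN route Hadley → Denton → Pine → Cedar → Vale → Maris → Hadley costs 54.
Optimal: Hadley → Pine → Cedar → Denton → Vale → Maris → Hadley costs 52 (by enumerating all 60 distinct tours).
Excess = 54 − 52 = 2.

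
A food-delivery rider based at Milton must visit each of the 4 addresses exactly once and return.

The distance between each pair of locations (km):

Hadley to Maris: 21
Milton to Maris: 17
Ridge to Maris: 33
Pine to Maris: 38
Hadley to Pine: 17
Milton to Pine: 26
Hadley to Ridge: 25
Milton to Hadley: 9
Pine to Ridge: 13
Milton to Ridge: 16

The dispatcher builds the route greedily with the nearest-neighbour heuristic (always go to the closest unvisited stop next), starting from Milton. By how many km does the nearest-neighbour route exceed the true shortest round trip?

Excess over optimum: 5 km.

From Milton: Hadley=9, Ridge=16, Maris=17, Pine=26 → choose Hadley (9).
From Hadley: Pine=17, Maris=21, Ridge=25 → choose Pine (17).
From Pine: Ridge=13, Maris=38 → choose Ridge (13).
From Ridge: Maris=33 → choose Maris (33).
NN route Milton → Hadley → Pine → Ridge → Maris → Milton costs 89.
Optimal: Milton → Ridge → Pine → Hadley → Maris → Milton costs 84 (by enumerating all 12 distinct tours).
Excess = 89 − 84 = 5.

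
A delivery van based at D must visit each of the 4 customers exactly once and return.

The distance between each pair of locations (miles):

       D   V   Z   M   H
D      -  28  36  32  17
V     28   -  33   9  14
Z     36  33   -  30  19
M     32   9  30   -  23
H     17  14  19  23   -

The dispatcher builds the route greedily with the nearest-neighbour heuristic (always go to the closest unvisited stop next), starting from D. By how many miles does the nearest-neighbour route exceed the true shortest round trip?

From D: H=17, V=28, M=32, Z=36 → choose H (17).
From H: V=14, Z=19, M=23 → choose V (14).
From V: M=9, Z=33 → choose M (9).
From M: Z=30 → choose Z (30).
NN route D → H → V → M → Z → D costs 106.
Optimal: D → V → M → Z → H → D costs 103 (by enumerating all 12 distinct tours).
Excess = 106 − 103 = 3.

Excess over optimum: 3 miles.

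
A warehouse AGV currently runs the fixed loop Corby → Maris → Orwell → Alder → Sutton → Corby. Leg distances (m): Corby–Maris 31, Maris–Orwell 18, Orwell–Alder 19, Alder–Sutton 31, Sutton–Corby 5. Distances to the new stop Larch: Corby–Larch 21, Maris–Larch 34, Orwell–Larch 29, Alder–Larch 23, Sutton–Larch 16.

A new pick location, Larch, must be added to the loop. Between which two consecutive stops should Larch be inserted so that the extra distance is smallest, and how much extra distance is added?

+8 m — insert Larch between Alder and Sutton.

Insertion cost between consecutive stops i–j is d(i,Larch) + d(Larch,j) − d(i,j):
  between Corby and Maris: 21 + 34 − 31 = 24
  between Maris and Orwell: 34 + 29 − 18 = 45
  between Orwell and Alder: 29 + 23 − 19 = 33
  between Alder and Sutton: 23 + 16 − 31 = 8
  between Sutton and Corby: 16 + 21 − 5 = 32
Cheapest insertion is between Alder and Sutton, adding 8.
New total = 104 + 8 = 112.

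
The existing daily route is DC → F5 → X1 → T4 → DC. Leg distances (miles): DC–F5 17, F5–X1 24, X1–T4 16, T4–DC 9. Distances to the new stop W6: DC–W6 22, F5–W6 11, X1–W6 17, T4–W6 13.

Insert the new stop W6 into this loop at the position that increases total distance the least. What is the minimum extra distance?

Insertion cost between consecutive stops i–j is d(i,W6) + d(W6,j) − d(i,j):
  between DC and F5: 22 + 11 − 17 = 16
  between F5 and X1: 11 + 17 − 24 = 4
  between X1 and T4: 17 + 13 − 16 = 14
  between T4 and DC: 13 + 22 − 9 = 26
Cheapest insertion is between F5 and X1, adding 4.
New total = 66 + 4 = 70.

Adding 4 miles by placing W6 on the F5–X1 leg.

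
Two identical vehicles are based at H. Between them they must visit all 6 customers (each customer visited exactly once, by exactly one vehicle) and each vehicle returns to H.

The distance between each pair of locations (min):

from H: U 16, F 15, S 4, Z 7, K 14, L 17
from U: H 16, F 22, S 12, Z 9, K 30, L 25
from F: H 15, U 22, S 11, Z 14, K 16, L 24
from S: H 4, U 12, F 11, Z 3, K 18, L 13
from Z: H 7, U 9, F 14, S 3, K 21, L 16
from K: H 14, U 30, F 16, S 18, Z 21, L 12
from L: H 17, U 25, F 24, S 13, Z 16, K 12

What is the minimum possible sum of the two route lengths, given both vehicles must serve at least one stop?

91 min — the smallest possible combined total.

Try each way of splitting the stops between the two vehicles (each non-empty) and, for each split, find the best tour for each vehicle:
  {U} + {F, S, Z, K, L}: 32 + 66 = 98
  {F} + {U, S, Z, K, L}: 30 + 67 = 97
  {U, F} + {S, Z, K, L}: 53 + 49 = 102
  {S} + {U, F, Z, K, L}: 8 + 83 = 91
  {U, S} + {F, Z, K, L}: 32 + 66 = 98
  {F, S} + {U, Z, K, L}: 30 + 67 = 97
  … (31 splits in total)
Best: vehicle 1 H → S → H = 8; vehicle 2 H → Z → U → F → K → L → H = 83; combined 91.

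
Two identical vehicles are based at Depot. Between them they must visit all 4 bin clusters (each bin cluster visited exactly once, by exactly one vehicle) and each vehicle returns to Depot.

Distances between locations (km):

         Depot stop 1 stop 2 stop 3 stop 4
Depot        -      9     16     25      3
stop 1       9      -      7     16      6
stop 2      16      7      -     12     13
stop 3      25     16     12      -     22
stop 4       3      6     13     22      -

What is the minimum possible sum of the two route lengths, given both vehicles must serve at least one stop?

Check every non-empty split of the stops between the two vehicles; for each half take its own optimal tour:
  {stop 1} + {stop 2, stop 3, stop 4}: 18 + 53 = 71
  {stop 2} + {stop 1, stop 3, stop 4}: 32 + 50 = 82
  {stop 1, stop 2} + {stop 3, stop 4}: 32 + 50 = 82
  {stop 3} + {stop 1, stop 2, stop 4}: 50 + 32 = 82
  {stop 1, stop 3} + {stop 2, stop 4}: 50 + 32 = 82
  {stop 2, stop 3} + {stop 1, stop 4}: 53 + 18 = 71
  … (7 splits in total)
  {stop 1, stop 2, stop 3} + {stop 4}: 53 + 6 = 59  ← best
Best: vehicle 1 Depot → stop 1 → stop 2 → stop 3 → Depot = 53; vehicle 2 Depot → stop 4 → Depot = 6; combined 59.

59 km — the smallest possible combined total.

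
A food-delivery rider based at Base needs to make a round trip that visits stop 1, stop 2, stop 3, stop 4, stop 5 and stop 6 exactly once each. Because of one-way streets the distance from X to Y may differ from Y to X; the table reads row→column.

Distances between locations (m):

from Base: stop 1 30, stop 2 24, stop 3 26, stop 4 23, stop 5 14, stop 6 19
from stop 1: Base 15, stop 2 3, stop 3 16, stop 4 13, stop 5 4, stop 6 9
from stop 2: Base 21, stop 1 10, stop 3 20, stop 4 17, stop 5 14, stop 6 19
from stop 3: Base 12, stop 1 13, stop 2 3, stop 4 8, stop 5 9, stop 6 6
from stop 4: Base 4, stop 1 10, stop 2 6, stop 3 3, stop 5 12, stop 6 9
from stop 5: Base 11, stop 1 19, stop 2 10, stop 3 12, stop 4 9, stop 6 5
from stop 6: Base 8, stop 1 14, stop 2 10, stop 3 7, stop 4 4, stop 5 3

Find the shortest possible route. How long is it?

Base→stop 1→stop 2→stop 3→stop 4→stop 5→stop 6→Base: 30+3+20+8+12+5+8 = 86
Base→stop 1→stop 2→stop 3→stop 4→stop 6→stop 5→Base: 30+3+20+8+9+3+11 = 84
Base→stop 1→stop 2→stop 3→stop 5→stop 4→stop 6→Base: 30+3+20+9+9+9+8 = 88
Base→stop 1→stop 2→stop 3→stop 5→stop 6→stop 4→Base: 30+3+20+9+5+4+4 = 75
Base→stop 1→stop 2→stop 3→stop 6→stop 4→stop 5→Base: 30+3+20+6+4+12+11 = 86
Base→stop 1→stop 2→stop 3→stop 6→stop 5→stop 4→Base: 30+3+20+6+3+9+4 = 75
Base→stop 1→stop 2→stop 4→stop 3→stop 5→stop 6→Base: 30+3+17+3+9+5+8 = 75
Base→stop 1→stop 2→stop 4→stop 3→stop 6→stop 5→Base: 30+3+17+3+6+3+11 = 73
… (712 more)
Base→stop 5→stop 6→stop 4→stop 3→stop 2→stop 1→Base: 14+5+4+3+3+10+15 = 54  ← best
The minimum is 54.
One optimal route: Base → stop 5 → stop 6 → stop 4 → stop 3 → stop 2 → stop 1 → Base.

54 m — the shortest possible round trip.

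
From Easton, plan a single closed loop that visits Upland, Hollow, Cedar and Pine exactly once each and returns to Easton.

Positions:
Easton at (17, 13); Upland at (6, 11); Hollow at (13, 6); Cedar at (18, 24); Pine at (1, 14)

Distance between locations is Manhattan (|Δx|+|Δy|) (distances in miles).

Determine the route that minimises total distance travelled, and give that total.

There are 12 distinct closed tours to check (reversals are equivalent).
Easton→Upland→Hollow→Cedar→Pine→Easton: 13+12+23+27+17 = 92
Easton→Upland→Hollow→Pine→Cedar→Easton: 13+12+20+27+12 = 84
Easton→Upland→Cedar→Hollow→Pine→Easton: 13+25+23+20+17 = 98
Easton→Upland→Cedar→Pine→Hollow→Easton: 13+25+27+20+11 = 96
Easton→Upland→Pine→Hollow→Cedar→Easton: 13+8+20+23+12 = 76
Easton→Upland→Pine→Cedar→Hollow→Easton: 13+8+27+23+11 = 82
Easton→Hollow→Upland→Cedar→Pine→Easton: 11+12+25+27+17 = 92
Easton→Hollow→Upland→Pine→Cedar→Easton: 11+12+8+27+12 = 70
Easton→Hollow→Cedar→Upland→Pine→Easton: 11+23+25+8+17 = 84
Easton→Hollow→Pine→Upland→Cedar→Easton: 11+20+8+25+12 = 76
Easton→Cedar→Upland→Hollow→Pine→Easton: 12+25+12+20+17 = 86
Easton→Cedar→Hollow→Upland→Pine→Easton: 12+23+12+8+17 = 72
The minimum is 70.
One optimal route: Easton → Hollow → Upland → Pine → Cedar → Easton (or its reverse).

Minimum total distance: 70 miles.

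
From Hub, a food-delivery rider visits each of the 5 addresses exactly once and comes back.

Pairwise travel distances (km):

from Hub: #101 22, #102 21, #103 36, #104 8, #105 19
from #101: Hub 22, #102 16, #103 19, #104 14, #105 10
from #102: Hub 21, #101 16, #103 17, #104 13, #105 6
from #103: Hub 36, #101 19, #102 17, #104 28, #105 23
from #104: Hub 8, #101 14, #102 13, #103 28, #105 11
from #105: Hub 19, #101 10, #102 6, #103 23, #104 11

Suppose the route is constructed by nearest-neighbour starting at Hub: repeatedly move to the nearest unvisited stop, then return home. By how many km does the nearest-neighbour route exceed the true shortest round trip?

Hub: #104=8, #105=19, #102=21, #101=22, #103=36 ⇒ #104
#104: #105=11, #102=13, #101=14, #103=28 ⇒ #105
#105: #102=6, #101=10, #103=23 ⇒ #102
#102: #101=16, #103=17 ⇒ #101
#101: #103=19 ⇒ #103
NN route Hub → #104 → #105 → #102 → #101 → #103 → Hub costs 96.
Optimal: Hub → #101 → #103 → #102 → #105 → #104 → Hub costs 83 (by enumerating all 60 distinct tours).
Excess = 96 − 83 = 13.

The nearest-neighbour route is 13 km longer than optimal.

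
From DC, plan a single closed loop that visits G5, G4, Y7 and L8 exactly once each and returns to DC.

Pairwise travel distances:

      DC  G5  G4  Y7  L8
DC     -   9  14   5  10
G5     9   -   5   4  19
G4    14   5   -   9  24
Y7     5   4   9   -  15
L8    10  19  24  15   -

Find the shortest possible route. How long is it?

Shortest round trip = 48.

DC→G5→G4→Y7→L8→DC: 9+5+9+15+10 = 48
DC→G5→G4→L8→Y7→DC: 9+5+24+15+5 = 58
DC→G5→Y7→G4→L8→DC: 9+4+9+24+10 = 56
DC→G5→Y7→L8→G4→DC: 9+4+15+24+14 = 66
DC→G5→L8→G4→Y7→DC: 9+19+24+9+5 = 66
DC→G5→L8→Y7→G4→DC: 9+19+15+9+14 = 66
DC→G4→G5→Y7→L8→DC: 14+5+4+15+10 = 48
DC→G4→G5→L8→Y7→DC: 14+5+19+15+5 = 58
DC→G4→Y7→G5→L8→DC: 14+9+4+19+10 = 56
DC→G4→L8→G5→Y7→DC: 14+24+19+4+5 = 66
DC→Y7→G5→G4→L8→DC: 5+4+5+24+10 = 48
DC→Y7→G4→G5→L8→DC: 5+9+5+19+10 = 48
The minimum is 48.
One optimal route: DC → G5 → G4 → Y7 → L8 → DC (or its reverse).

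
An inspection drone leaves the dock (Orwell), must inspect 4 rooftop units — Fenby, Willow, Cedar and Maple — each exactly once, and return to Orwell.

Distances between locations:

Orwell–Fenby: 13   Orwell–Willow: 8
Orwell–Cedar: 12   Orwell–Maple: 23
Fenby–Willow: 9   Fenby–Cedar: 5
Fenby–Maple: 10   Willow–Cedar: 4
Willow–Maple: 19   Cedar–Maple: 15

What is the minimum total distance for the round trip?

There are 12 distinct closed tours to check (reversals are equivalent).
Orwell-Fenby-Willow-Cedar-Maple-Orwell: 13+9+4+15+23 = 64
Orwell-Fenby-Willow-Maple-Cedar-Orwell: 13+9+19+15+12 = 68
Orwell-Fenby-Cedar-Willow-Maple-Orwell: 13+5+4+19+23 = 64
Orwell-Fenby-Cedar-Maple-Willow-Orwell: 13+5+15+19+8 = 60
Orwell-Fenby-Maple-Willow-Cedar-Orwell: 13+10+19+4+12 = 58
Orwell-Fenby-Maple-Cedar-Willow-Orwell: 13+10+15+4+8 = 50
Orwell-Willow-Fenby-Cedar-Maple-Orwell: 8+9+5+15+23 = 60
Orwell-Willow-Fenby-Maple-Cedar-Orwell: 8+9+10+15+12 = 54
Orwell-Willow-Cedar-Fenby-Maple-Orwell: 8+4+5+10+23 = 50
Orwell-Willow-Maple-Fenby-Cedar-Orwell: 8+19+10+5+12 = 54
Orwell-Cedar-Fenby-Willow-Maple-Orwell: 12+5+9+19+23 = 68
Orwell-Cedar-Willow-Fenby-Maple-Orwell: 12+4+9+10+23 = 58
The minimum is 50.
One optimal route: Orwell → Fenby → Maple → Cedar → Willow → Orwell (or its reverse).

Minimum total distance: 50.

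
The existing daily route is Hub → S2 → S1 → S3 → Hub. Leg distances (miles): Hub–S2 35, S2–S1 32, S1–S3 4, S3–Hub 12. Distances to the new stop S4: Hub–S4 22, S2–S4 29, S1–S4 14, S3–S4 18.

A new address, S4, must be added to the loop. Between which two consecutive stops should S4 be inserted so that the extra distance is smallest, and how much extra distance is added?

Insertion cost between consecutive stops i–j is d(i,S4) + d(S4,j) − d(i,j):
  between Hub and S2: 22 + 29 − 35 = 16
  between S2 and S1: 29 + 14 − 32 = 11
  between S1 and S3: 14 + 18 − 4 = 28
  between S3 and Hub: 18 + 22 − 12 = 28
Cheapest insertion is between S2 and S1, adding 11.
New total = 83 + 11 = 94.

Minimum extra distance: 11 miles, inserting S4 between S2 and S1.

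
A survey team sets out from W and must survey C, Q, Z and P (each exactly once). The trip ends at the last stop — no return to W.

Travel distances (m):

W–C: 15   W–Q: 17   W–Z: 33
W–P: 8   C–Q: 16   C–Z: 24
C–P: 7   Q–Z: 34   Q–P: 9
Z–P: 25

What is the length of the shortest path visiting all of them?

Shortest open route: 57 m.

There are 4! = 24 possible orderings.
W → C → Q → Z → P: 15+16+34+25 = 90
W → C → Q → P → Z: 15+16+9+25 = 65
W → C → Z → Q → P: 15+24+34+9 = 82
W → C → Z → P → Q: 15+24+25+9 = 73
W → C → P → Q → Z: 15+7+9+34 = 65
W → C → P → Z → Q: 15+7+25+34 = 81
W → Q → C → Z → P: 17+16+24+25 = 82
W → Q → C → P → Z: 17+16+7+25 = 65
W → Q → Z → C → P: 17+34+24+7 = 82
W → Q → Z → P → C: 17+34+25+7 = 83
W → Q → P → C → Z: 17+9+7+24 = 57
W → Q → P → Z → C: 17+9+25+24 = 75
W → Z → C → Q → P: 33+24+16+9 = 82
W → Z → C → P → Q: 33+24+7+9 = 73
… (10 more)
The minimum is 57.
One shortest path: W → Q → P → C → Z.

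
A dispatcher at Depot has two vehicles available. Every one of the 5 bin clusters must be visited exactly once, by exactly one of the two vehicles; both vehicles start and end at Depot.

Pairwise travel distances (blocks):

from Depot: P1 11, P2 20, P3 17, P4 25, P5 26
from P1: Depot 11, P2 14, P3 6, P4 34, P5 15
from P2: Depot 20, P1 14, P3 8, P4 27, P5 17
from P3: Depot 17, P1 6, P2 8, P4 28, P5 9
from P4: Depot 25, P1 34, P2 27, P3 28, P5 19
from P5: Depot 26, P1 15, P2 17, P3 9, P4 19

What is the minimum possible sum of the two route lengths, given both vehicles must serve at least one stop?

Minimum combined distance: 103 blocks.

Check every non-empty split of the stops between the two vehicles; for each half take its own optimal tour:
  {P1} + {P2, P3, P4, P5}: 22 + 81 = 103
  {P2} + {P1, P3, P4, P5}: 40 + 70 = 110
  {P1, P2} + {P3, P4, P5}: 45 + 70 = 115
  {P3} + {P1, P2, P4, P5}: 34 + 86 = 120
  {P1, P3} + {P2, P4, P5}: 34 + 81 = 115
  {P2, P3} + {P1, P4, P5}: 45 + 70 = 115
  … (15 splits in total)
Best: vehicle 1 Depot → P1 → Depot = 22; vehicle 2 Depot → P2 → P3 → P5 → P4 → Depot = 81; combined 103.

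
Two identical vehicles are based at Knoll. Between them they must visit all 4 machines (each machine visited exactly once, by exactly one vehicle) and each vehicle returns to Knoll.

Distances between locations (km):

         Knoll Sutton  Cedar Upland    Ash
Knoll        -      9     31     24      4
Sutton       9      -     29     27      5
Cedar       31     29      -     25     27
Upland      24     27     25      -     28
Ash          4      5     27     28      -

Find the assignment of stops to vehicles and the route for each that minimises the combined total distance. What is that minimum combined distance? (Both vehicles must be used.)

95 km — the smallest possible combined total.

There are 2^3 − 1 = 7 ways to divide the 4 stops into two non-empty groups. For each, the best each vehicle can do is its own shortest tour through its group:
  {Sutton} + {Cedar, Upland, Ash}: 18 + 80 = 98
  {Cedar} + {Sutton, Upland, Ash}: 62 + 60 = 122
  {Sutton, Cedar} + {Upland, Ash}: 69 + 56 = 125
  {Upland} + {Sutton, Cedar, Ash}: 48 + 69 = 117
  {Sutton, Upland} + {Cedar, Ash}: 60 + 62 = 122
  {Cedar, Upland} + {Sutton, Ash}: 80 + 18 = 98
  … (7 splits in total)
  {Sutton, Cedar, Upland} + {Ash}: 87 + 8 = 95  ← best
Best: vehicle 1 Knoll → Sutton → Cedar → Upland → Knoll = 87; vehicle 2 Knoll → Ash → Knoll = 8; combined 95.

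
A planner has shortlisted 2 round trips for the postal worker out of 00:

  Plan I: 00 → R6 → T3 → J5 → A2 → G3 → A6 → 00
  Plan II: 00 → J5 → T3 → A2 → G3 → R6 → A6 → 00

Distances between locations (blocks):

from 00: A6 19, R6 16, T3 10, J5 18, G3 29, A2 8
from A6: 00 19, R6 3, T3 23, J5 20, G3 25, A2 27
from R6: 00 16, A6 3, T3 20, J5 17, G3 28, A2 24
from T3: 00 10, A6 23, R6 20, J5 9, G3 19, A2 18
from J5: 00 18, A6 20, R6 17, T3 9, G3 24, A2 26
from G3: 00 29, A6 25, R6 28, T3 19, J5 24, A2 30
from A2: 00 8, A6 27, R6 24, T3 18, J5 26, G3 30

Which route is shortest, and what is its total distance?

Plan I: 16 + 20 + 9 + 26 + 30 + 25 + 19 = 145
Plan II: 18 + 9 + 18 + 30 + 28 + 3 + 19 = 125

Shortest is Plan II, total 125 blocks.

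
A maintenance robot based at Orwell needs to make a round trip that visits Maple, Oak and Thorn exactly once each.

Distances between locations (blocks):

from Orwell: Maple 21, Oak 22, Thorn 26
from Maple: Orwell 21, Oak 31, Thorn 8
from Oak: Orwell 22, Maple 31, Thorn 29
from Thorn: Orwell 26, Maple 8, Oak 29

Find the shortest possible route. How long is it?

Minimum total distance: 80 blocks.

Orwell - Maple - Oak - Thorn - Orwell: 21+31+29+26 = 107
Orwell - Maple - Thorn - Oak - Orwell: 21+8+29+22 = 80
Orwell - Oak - Maple - Thorn - Orwell: 22+31+8+26 = 87
The minimum is 80.
One optimal route: Orwell → Maple → Thorn → Oak → Orwell (or its reverse).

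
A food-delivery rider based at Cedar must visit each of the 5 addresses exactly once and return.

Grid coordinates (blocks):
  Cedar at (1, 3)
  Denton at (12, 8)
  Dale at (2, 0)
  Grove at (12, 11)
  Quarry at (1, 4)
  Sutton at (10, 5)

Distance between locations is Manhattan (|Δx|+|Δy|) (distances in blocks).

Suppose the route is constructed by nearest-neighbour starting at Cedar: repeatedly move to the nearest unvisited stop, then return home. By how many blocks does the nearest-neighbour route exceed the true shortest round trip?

From Cedar: Quarry=1, Dale=4, Sutton=11, Denton=16, Grove=19 → choose Quarry (1).
From Quarry: Dale=5, Sutton=10, Denton=15, Grove=18 → choose Dale (5).
From Dale: Sutton=13, Denton=18, Grove=21 → choose Sutton (13).
From Sutton: Denton=5, Grove=8 → choose Denton (5).
From Denton: Grove=3 → choose Grove (3).
NN route Cedar → Quarry → Dale → Sutton → Denton → Grove → Cedar costs 46.
Optimal: Cedar → Dale → Denton → Grove → Sutton → Quarry → Cedar costs 44 (by enumerating all 60 distinct tours).
Excess = 46 − 44 = 2.

2 blocks longer than the optimal tour.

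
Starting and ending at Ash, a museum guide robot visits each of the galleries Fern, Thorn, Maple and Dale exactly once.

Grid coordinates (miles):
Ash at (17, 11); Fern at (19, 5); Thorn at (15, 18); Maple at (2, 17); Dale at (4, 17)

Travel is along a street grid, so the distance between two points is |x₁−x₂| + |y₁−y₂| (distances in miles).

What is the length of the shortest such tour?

Minimum total distance: 60 miles.

There are 12 distinct closed tours to check (reversals are equivalent).
Ash → Fern → Thorn → Maple → Dale → Ash: 8+17+14+2+19 = 60
Ash → Fern → Thorn → Dale → Maple → Ash: 8+17+12+2+21 = 60
Ash → Fern → Maple → Thorn → Dale → Ash: 8+29+14+12+19 = 82
Ash → Fern → Maple → Dale → Thorn → Ash: 8+29+2+12+9 = 60
Ash → Fern → Dale → Thorn → Maple → Ash: 8+27+12+14+21 = 82
Ash → Fern → Dale → Maple → Thorn → Ash: 8+27+2+14+9 = 60
Ash → Thorn → Fern → Maple → Dale → Ash: 9+17+29+2+19 = 76
Ash → Thorn → Fern → Dale → Maple → Ash: 9+17+27+2+21 = 76
Ash → Thorn → Maple → Fern → Dale → Ash: 9+14+29+27+19 = 98
Ash → Thorn → Dale → Fern → Maple → Ash: 9+12+27+29+21 = 98
Ash → Maple → Fern → Thorn → Dale → Ash: 21+29+17+12+19 = 98
Ash → Maple → Thorn → Fern → Dale → Ash: 21+14+17+27+19 = 98
The minimum is 60.
One optimal route: Ash → Fern → Thorn → Maple → Dale → Ash (or its reverse).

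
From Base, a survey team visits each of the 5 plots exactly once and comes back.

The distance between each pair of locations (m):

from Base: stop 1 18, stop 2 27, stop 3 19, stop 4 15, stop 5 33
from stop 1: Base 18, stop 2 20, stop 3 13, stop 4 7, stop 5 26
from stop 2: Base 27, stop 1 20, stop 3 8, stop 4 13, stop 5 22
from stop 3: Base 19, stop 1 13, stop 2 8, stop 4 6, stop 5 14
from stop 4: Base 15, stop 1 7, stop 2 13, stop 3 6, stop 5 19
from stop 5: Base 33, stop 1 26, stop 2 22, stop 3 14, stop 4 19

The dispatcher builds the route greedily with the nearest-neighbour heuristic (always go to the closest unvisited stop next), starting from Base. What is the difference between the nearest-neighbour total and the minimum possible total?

Base: stop 4=15, stop 1=18, stop 3=19, stop 2=27, stop 5=33 ⇒ stop 4
stop 4: stop 3=6, stop 1=7, stop 2=13, stop 5=19 ⇒ stop 3
stop 3: stop 2=8, stop 1=13, stop 5=14 ⇒ stop 2
stop 2: stop 1=20, stop 5=22 ⇒ stop 1
stop 1: stop 5=26 ⇒ stop 5
NN route Base → stop 4 → stop 3 → stop 2 → stop 1 → stop 5 → Base costs 108.
Optimal: Base → stop 1 → stop 4 → stop 2 → stop 3 → stop 5 → Base costs 93 (by enumerating all 60 distinct tours).
Excess = 108 − 93 = 15.

Excess over optimum: 15 m.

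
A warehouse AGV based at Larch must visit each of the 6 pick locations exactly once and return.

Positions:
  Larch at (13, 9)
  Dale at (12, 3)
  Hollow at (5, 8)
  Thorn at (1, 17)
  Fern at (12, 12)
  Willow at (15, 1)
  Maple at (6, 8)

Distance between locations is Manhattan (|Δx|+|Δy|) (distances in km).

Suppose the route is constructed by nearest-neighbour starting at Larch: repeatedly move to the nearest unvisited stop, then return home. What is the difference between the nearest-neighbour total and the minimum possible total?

Larch: Fern=4, Dale=7, Maple=8, Hollow=9, Willow=10, Thorn=20 ⇒ Fern
Fern: Dale=9, Maple=10, Hollow=11, Willow=14, Thorn=16 ⇒ Dale
Dale: Willow=5, Maple=11, Hollow=12, Thorn=25 ⇒ Willow
Willow: Maple=16, Hollow=17, Thorn=30 ⇒ Maple
Maple: Hollow=1, Thorn=14 ⇒ Hollow
Hollow: Thorn=13 ⇒ Thorn
NN route Larch → Fern → Dale → Willow → Maple → Hollow → Thorn → Larch costs 68.
Optimal: Larch → Fern → Thorn → Hollow → Maple → Dale → Willow → Larch costs 60 (by enumerating all 360 distinct tours).
Excess = 68 − 60 = 8.

The nearest-neighbour route is 8 km longer than optimal.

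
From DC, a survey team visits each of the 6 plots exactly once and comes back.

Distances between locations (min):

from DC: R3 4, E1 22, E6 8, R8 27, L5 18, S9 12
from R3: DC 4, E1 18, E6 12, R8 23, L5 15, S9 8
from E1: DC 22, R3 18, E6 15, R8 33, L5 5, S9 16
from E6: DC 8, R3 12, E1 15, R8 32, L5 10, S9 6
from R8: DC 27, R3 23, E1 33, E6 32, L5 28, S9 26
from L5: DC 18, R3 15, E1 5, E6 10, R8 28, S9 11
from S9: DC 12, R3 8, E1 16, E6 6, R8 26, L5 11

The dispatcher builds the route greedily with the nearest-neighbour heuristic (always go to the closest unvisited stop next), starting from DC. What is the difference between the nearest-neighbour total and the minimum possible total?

Excess over optimum: 3 min.

DC: R3=4, E6=8, S9=12, L5=18, E1=22, R8=27 ⇒ R3
R3: S9=8, E6=12, L5=15, E1=18, R8=23 ⇒ S9
S9: E6=6, L5=11, E1=16, R8=26 ⇒ E6
E6: L5=10, E1=15, R8=32 ⇒ L5
L5: E1=5, R8=28 ⇒ E1
E1: R8=33 ⇒ R8
NN route DC → R3 → S9 → E6 → L5 → E1 → R8 → DC costs 93.
Optimal: DC → R3 → R8 → E1 → L5 → S9 → E6 → DC costs 90 (by enumerating all 360 distinct tours).
Excess = 93 − 90 = 3.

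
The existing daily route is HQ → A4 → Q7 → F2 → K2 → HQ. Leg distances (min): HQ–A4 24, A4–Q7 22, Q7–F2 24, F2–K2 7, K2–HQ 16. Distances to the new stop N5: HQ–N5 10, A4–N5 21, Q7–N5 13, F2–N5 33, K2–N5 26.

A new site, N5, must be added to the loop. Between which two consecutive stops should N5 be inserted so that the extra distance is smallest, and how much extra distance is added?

Minimum extra distance: 7 min, inserting N5 between HQ and A4.

Insertion cost between consecutive stops i–j is d(i,N5) + d(N5,j) − d(i,j):
  between HQ and A4: 10 + 21 − 24 = 7
  between A4 and Q7: 21 + 13 − 22 = 12
  between Q7 and F2: 13 + 33 − 24 = 22
  between F2 and K2: 33 + 26 − 7 = 52
  between K2 and HQ: 26 + 10 − 16 = 20
Cheapest insertion is between HQ and A4, adding 7.
New total = 93 + 7 = 100.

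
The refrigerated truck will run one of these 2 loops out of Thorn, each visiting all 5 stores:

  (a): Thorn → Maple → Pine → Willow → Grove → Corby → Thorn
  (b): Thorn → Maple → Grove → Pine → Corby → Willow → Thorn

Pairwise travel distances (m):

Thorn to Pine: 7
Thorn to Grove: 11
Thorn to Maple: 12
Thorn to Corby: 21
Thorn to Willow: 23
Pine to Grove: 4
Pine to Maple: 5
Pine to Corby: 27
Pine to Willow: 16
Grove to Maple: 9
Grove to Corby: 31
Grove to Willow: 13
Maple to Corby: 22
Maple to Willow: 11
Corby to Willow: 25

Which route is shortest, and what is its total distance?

98 m — (a) is the shortest.

(a): 12 + 5 + 16 + 13 + 31 + 21 = 98
(b): 12 + 9 + 4 + 27 + 25 + 23 = 100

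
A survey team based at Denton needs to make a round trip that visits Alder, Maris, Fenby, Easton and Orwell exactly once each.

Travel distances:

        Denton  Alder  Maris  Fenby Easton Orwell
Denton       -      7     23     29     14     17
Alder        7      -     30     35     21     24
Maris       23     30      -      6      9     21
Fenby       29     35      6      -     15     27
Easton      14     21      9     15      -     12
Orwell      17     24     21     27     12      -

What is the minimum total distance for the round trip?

There are 60 distinct closed tours to check (reversals are equivalent).
Denton → Alder → Maris → Fenby → Easton → Orwell → Denton: 7+30+6+15+12+17 = 87
Denton → Alder → Maris → Fenby → Orwell → Easton → Denton: 7+30+6+27+12+14 = 96
Denton → Alder → Maris → Easton → Fenby → Orwell → Denton: 7+30+9+15+27+17 = 105
Denton → Alder → Maris → Easton → Orwell → Fenby → Denton: 7+30+9+12+27+29 = 114
Denton → Alder → Maris → Orwell → Fenby → Easton → Denton: 7+30+21+27+15+14 = 114
Denton → Alder → Maris → Orwell → Easton → Fenby → Denton: 7+30+21+12+15+29 = 114
Denton → Alder → Fenby → Maris → Easton → Orwell → Denton: 7+35+6+9+12+17 = 86
Denton → Alder → Fenby → Maris → Orwell → Easton → Denton: 7+35+6+21+12+14 = 95
Denton → Alder → Fenby → Easton → Maris → Orwell → Denton: 7+35+15+9+21+17 = 104
Denton → Alder → Fenby → Easton → Orwell → Maris → Denton: 7+35+15+12+21+23 = 113
Denton → Alder → Fenby → Orwell → Maris → Easton → Denton: 7+35+27+21+9+14 = 113
Denton → Alder → Fenby → Orwell → Easton → Maris → Denton: 7+35+27+12+9+23 = 113
Denton → Alder → Easton → Maris → Fenby → Orwell → Denton: 7+21+9+6+27+17 = 87
Denton → Alder → Easton → Maris → Orwell → Fenby → Denton: 7+21+9+21+27+29 = 114
… (46 more)
The minimum is 86.
One optimal route: Denton → Alder → Fenby → Maris → Easton → Orwell → Denton (or its reverse).

86 — the shortest possible round trip.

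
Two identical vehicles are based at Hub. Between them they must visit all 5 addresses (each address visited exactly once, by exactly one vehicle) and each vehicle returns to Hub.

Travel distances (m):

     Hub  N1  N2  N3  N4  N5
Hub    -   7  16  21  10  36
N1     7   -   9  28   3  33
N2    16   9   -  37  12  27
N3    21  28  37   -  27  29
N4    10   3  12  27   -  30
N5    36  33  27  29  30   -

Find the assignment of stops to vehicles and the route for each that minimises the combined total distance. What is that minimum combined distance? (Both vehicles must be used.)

113 m — the smallest possible combined total.

Try each way of splitting the stops between the two vehicles (each non-empty) and, for each split, find the best tour for each vehicle:
  {N1} + {N2, N3, N4, N5}: 14 + 99 = 113
  {N2} + {N1, N3, N4, N5}: 32 + 90 = 122
  {N1, N2} + {N3, N4, N5}: 32 + 90 = 122
  {N3} + {N1, N2, N4, N5}: 42 + 83 = 125
  {N1, N3} + {N2, N4, N5}: 56 + 83 = 139
  {N2, N3} + {N1, N4, N5}: 74 + 76 = 150
  … (15 splits in total)
Best: vehicle 1 Hub → N1 → Hub = 14; vehicle 2 Hub → N3 → N5 → N2 → N4 → Hub = 99; combined 113.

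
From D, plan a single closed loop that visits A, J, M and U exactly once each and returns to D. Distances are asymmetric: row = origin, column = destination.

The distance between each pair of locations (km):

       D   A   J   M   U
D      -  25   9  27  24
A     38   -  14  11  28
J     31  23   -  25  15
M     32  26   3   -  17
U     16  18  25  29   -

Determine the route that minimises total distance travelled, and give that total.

70 km — the shortest possible round trip.

D→A→J→M→U→D: 25+14+25+17+16 = 97
D→A→J→U→M→D: 25+14+15+29+32 = 115
D→A→M→J→U→D: 25+11+3+15+16 = 70
D→A→M→U→J→D: 25+11+17+25+31 = 109
D→A→U→J→M→D: 25+28+25+25+32 = 135
D→A→U→M→J→D: 25+28+29+3+31 = 116
D→J→A→M→U→D: 9+23+11+17+16 = 76
D→J→A→U→M→D: 9+23+28+29+32 = 121
D→J→M→A→U→D: 9+25+26+28+16 = 104
D→J→M→U→A→D: 9+25+17+18+38 = 107
D→J→U→A→M→D: 9+15+18+11+32 = 85
D→J→U→M→A→D: 9+15+29+26+38 = 117
D→M→A→J→U→D: 27+26+14+15+16 = 98
D→M→A→U→J→D: 27+26+28+25+31 = 137
… (10 more)
The minimum is 70.
One optimal route: D → A → M → J → U → D.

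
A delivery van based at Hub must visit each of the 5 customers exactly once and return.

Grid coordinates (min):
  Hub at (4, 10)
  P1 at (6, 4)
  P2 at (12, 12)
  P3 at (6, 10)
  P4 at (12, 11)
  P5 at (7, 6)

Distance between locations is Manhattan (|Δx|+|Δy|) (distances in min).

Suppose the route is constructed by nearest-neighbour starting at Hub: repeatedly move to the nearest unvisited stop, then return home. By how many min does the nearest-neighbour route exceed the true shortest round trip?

Excess over optimum: 2 min.

From Hub: P3=2, P5=7, P1=8, P4=9, P2=10 → choose P3 (2).
From P3: P5=5, P1=6, P4=7, P2=8 → choose P5 (5).
From P5: P1=3, P4=10, P2=11 → choose P1 (3).
From P1: P4=13, P2=14 → choose P4 (13).
From P4: P2=1 → choose P2 (1).
NN route Hub → P3 → P5 → P1 → P4 → P2 → Hub costs 34.
Optimal: Hub → P1 → P5 → P2 → P4 → P3 → Hub costs 32 (by enumerating all 60 distinct tours).
Excess = 34 − 32 = 2.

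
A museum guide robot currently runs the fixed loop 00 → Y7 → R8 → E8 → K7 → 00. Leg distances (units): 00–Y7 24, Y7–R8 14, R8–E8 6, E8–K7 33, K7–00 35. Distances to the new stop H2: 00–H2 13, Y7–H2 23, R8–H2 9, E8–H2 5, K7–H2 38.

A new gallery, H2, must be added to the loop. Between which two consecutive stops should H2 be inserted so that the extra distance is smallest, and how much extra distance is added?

+8 — insert H2 between R8 and E8.

Insertion cost between consecutive stops i–j is d(i,H2) + d(H2,j) − d(i,j):
  between 00 and Y7: 13 + 23 − 24 = 12
  between Y7 and R8: 23 + 9 − 14 = 18
  between R8 and E8: 9 + 5 − 6 = 8
  between E8 and K7: 5 + 38 − 33 = 10
  between K7 and 00: 38 + 13 − 35 = 16
Cheapest insertion is between R8 and E8, adding 8.
New total = 112 + 8 = 120.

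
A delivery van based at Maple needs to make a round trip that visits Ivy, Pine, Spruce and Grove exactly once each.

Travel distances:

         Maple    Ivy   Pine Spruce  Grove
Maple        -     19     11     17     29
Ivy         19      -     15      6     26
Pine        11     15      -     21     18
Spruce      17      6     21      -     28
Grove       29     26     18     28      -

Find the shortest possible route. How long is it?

78 — the shortest possible round trip.

With 4 stops there are 4!/2 = 12 distinct round trips (a route and its reverse cost the same).
Maple-Ivy-Pine-Spruce-Grove-Maple: 19+15+21+28+29 = 112
Maple-Ivy-Pine-Grove-Spruce-Maple: 19+15+18+28+17 = 97
Maple-Ivy-Spruce-Pine-Grove-Maple: 19+6+21+18+29 = 93
Maple-Ivy-Spruce-Grove-Pine-Maple: 19+6+28+18+11 = 82
Maple-Ivy-Grove-Pine-Spruce-Maple: 19+26+18+21+17 = 101
Maple-Ivy-Grove-Spruce-Pine-Maple: 19+26+28+21+11 = 105
Maple-Pine-Ivy-Spruce-Grove-Maple: 11+15+6+28+29 = 89
Maple-Pine-Ivy-Grove-Spruce-Maple: 11+15+26+28+17 = 97
Maple-Pine-Spruce-Ivy-Grove-Maple: 11+21+6+26+29 = 93
Maple-Pine-Grove-Ivy-Spruce-Maple: 11+18+26+6+17 = 78
Maple-Spruce-Ivy-Pine-Grove-Maple: 17+6+15+18+29 = 85
Maple-Spruce-Pine-Ivy-Grove-Maple: 17+21+15+26+29 = 108
The minimum is 78.
One optimal route: Maple → Pine → Grove → Ivy → Spruce → Maple (or its reverse).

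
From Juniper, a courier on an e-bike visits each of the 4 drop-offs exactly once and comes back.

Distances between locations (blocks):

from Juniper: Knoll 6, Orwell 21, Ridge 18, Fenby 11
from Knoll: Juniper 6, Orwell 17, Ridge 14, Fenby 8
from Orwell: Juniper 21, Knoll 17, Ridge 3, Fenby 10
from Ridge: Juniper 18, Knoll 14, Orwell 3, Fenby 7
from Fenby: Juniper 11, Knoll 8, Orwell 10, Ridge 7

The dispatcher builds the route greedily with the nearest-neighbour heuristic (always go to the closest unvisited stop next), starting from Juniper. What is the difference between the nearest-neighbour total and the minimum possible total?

Juniper: Knoll=6, Fenby=11, Ridge=18, Orwell=21 ⇒ Knoll
Knoll: Fenby=8, Ridge=14, Orwell=17 ⇒ Fenby
Fenby: Ridge=7, Orwell=10 ⇒ Ridge
Ridge: Orwell=3 ⇒ Orwell
NN route Juniper → Knoll → Fenby → Ridge → Orwell → Juniper costs 45.
Optimal: Juniper → Knoll → Orwell → Ridge → Fenby → Juniper costs 44 (by enumerating all 12 distinct tours).
Excess = 45 − 44 = 1.

The nearest-neighbour route is 1 blocks longer than optimal.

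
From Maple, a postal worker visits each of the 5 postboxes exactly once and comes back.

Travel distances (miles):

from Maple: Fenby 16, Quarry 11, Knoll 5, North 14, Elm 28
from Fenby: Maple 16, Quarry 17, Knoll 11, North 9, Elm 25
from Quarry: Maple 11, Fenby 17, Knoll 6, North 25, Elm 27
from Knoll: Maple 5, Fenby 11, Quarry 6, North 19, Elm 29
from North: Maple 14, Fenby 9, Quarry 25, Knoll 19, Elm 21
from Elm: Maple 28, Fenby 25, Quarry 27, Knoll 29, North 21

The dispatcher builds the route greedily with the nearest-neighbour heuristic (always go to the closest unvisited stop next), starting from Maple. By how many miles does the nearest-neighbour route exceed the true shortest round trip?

The nearest-neighbour route is 2 miles longer than optimal.

From Maple: Knoll=5, Quarry=11, North=14, Fenby=16, Elm=28 → choose Knoll (5).
From Knoll: Quarry=6, Fenby=11, North=19, Elm=29 → choose Quarry (6).
From Quarry: Fenby=17, North=25, Elm=27 → choose Fenby (17).
From Fenby: North=9, Elm=25 → choose North (9).
From North: Elm=21 → choose Elm (21).
NN route Maple → Knoll → Quarry → Fenby → North → Elm → Maple costs 86.
Optimal: Maple → Fenby → North → Elm → Quarry → Knoll → Maple costs 84 (by enumerating all 60 distinct tours).
Excess = 86 − 84 = 2.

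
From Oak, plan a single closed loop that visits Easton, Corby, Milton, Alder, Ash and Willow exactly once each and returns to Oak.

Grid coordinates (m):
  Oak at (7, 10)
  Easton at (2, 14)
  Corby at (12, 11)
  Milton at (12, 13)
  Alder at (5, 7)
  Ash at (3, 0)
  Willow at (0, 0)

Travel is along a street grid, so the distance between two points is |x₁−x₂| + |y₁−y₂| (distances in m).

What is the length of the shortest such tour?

There are 360 distinct closed tours to check (reversals are equivalent).
Oak → Easton → Corby → Milton → Alder → Ash → Willow → Oak: 9+13+2+13+9+3+17 = 66
Oak → Easton → Corby → Milton → Alder → Willow → Ash → Oak: 9+13+2+13+12+3+14 = 66
Oak → Easton → Corby → Milton → Ash → Alder → Willow → Oak: 9+13+2+22+9+12+17 = 84
Oak → Easton → Corby → Milton → Ash → Willow → Alder → Oak: 9+13+2+22+3+12+5 = 66
Oak → Easton → Corby → Milton → Willow → Alder → Ash → Oak: 9+13+2+25+12+9+14 = 84
Oak → Easton → Corby → Milton → Willow → Ash → Alder → Oak: 9+13+2+25+3+9+5 = 66
Oak → Easton → Corby → Alder → Milton → Ash → Willow → Oak: 9+13+11+13+22+3+17 = 88
Oak → Easton → Corby → Alder → Milton → Willow → Ash → Oak: 9+13+11+13+25+3+14 = 88
… (352 more)
Oak → Corby → Milton → Easton → Willow → Ash → Alder → Oak: 6+2+11+16+3+9+5 = 52  ← best
The minimum is 52.
One optimal route: Oak → Corby → Milton → Easton → Willow → Ash → Alder → Oak (or its reverse).

Minimum total distance: 52 m.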